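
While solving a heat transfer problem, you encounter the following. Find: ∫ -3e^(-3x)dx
Since d/dx[e^(-3x)] = -3e^(-3x), we get 1 e^(-3x)+C

Answer: e^(-3x)+C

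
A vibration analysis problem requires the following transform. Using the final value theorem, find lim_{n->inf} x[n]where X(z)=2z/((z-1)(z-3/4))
Final value theorem: lim x[n]=lim_{z->1} (z-1)*X(z)
(z-1)*X(z)=2z/(z-3/4)
As z->1: 2/(1-3/4)=2/(1/4)=8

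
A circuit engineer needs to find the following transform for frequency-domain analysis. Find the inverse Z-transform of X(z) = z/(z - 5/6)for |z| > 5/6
Standard pair: z/(z-a) <-> a^n * u[n] for causal signals
With a = 5/6: x[n] = (5/6)^n * u[n]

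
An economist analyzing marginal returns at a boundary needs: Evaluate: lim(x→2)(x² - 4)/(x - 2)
Factor: (x² - 4)=(x-2)(x + 2)
Cancel (x-2): lim(x→2) (x + 2)=4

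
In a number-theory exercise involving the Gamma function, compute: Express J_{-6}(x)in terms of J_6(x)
For integer n: J_{-n}(x)=(-1)^n J_n(x)
With n=6: J_{-6}(x)=(-1)^6 J_6(x)=J_6(x)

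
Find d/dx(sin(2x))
Chain rule: d/dx[sin(u)] = cos(u)·u' where u = 2x
u' = 2

Answer: 2·cos(2x)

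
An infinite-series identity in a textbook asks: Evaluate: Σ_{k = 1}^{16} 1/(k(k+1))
Partial fractions: 1/(k(k + 1))=1/k - 1/(k + 1)
Telescoping sum: 1(1 - 1/17)=1·16/17

Answer: 16/17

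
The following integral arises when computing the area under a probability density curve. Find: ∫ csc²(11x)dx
Since d/dx[-cot(11x)] = 11csc²(11x), integral = -cot(11x)/11+C

Answer: (-1/11)cot(11x)+C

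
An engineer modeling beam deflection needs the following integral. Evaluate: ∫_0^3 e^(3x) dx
Antiderivative: (1/3)e^(3x)
Evaluate: (1/3)(e^9-1)

Answer: (e^9-1)/3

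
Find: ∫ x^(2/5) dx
Power rule: ∫ x^(2/5) dx=x^(7/5)/(7/5) + C

Answer: (5/7)·x^(7/5) + C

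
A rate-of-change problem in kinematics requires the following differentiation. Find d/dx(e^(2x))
Chain rule: d/dx[e^u] = e^u · u' where u = 2x
u' = 2

Answer: 2·e^(2x)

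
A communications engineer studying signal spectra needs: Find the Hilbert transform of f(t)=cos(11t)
The Hilbert transform shifts each frequency component by -pi/2.
H{cos(wt)}=sin(wt)
With w=11: H{cos(11t)}=sin(11t)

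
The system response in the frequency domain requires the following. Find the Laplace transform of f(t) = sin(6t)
L{sin(wt)} = w/(s²+w²)
L{sin(6t)} = 6/(s²+36)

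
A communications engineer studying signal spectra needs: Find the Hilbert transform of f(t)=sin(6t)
The Hilbert transform shifts each frequency component by -pi/2.
H{sin(wt)}=-cos(wt)
With w=6: H{sin(6t)}=-cos(6t)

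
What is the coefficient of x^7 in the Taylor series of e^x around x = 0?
Taylor series of e^x = Σ x^n/n!
Coefficient of x^7 = 1/7! = 1/5040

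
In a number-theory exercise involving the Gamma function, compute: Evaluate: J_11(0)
J_n(0)=0 for all n > 0 (Bessel function of first kind)
J_11(0)=0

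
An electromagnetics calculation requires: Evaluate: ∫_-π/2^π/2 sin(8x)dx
Antiderivative: -cos(8x)/8
Evaluate at bounds: [-cos(8·π/2)/8] - [-cos(8·-π/2)/8]
=(-(1)+(1))/8=0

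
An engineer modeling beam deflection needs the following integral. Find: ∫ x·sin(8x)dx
By parts: u = x, dv = sin(8x) dx
du = dx, v = -cos(8x)/8
= -x·cos(8x)/8 + sin(8x)/8² + C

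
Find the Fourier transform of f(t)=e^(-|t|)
Using the standard pair: F{e^(-a|t|)}=2a/(a^2+omega^2)
With a=1: F(omega)=2/(1+omega^2)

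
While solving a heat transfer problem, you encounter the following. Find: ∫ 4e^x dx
Since d/dx[e^x] = +e^x, we get 4e^x+C

Answer: 4e^x+C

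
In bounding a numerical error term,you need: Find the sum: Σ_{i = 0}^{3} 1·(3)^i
Geometric series: S=a(1 - r^n)/(1 - r)
a=1, r=3, n=4
S=1(1-81)/-2=40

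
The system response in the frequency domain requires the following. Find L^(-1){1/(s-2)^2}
L^(-1){1/(s-a)^n}=t^(n-1)·e^(at)/(n-1)!
Here a=2, n=2: t^1·e^(2t)/1

Answer: t·e^(2t)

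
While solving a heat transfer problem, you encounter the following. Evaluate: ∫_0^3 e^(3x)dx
Antiderivative: (1/3)e^(3x)
Evaluate: (1/3)(e^9-1)

Answer: (e^9-1)/3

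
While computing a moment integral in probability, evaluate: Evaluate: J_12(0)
J_n(0) = 0 for all n > 0 (Bessel function of first kind)
J_12(0) = 0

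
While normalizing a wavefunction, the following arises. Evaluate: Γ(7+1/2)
Γ(n+1/2) = (2n)!√π/(4^n·n!)
= 87178291200√π/(16384·5040) = (135135/128)·√π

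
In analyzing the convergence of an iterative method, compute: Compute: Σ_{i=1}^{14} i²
Using formula: Σ i^2=n(n + 1)(2n + 1)/6=14·15·29/6=1015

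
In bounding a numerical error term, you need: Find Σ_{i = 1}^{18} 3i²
=3·n(n+1)(2n+1)/6=3·18·19·37/6=6327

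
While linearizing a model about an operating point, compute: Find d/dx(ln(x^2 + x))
Chain rule: d/dx[ln(u)]=u'/u where u=x^2 + x
u'=2x + 1

Answer: (2x + 1)/(x^2 + x)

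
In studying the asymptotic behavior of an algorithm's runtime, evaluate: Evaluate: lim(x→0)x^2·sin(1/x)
Squeeze theorem: -|x^2| ≤ x^2·sin(1/x) ≤ |x^2|
Since x^2 → 0 as x → 0, by squeeze theorem the limit is 0

Answer: 0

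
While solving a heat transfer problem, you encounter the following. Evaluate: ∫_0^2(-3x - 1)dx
Step 1: Find antiderivative F(x)=(-3/2)x^2 - x
Step 2: F(2) - F(0)=-8 - (0)=-8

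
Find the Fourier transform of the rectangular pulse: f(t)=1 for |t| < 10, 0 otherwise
F(omega) = integral from -10 to 10 of e^(-j * omega * t) dt
= 2 * sin(10 * omega)/omega = 20 * sinc(10 * omega/pi)

Answer: 2 * sin(10 * omega)/omega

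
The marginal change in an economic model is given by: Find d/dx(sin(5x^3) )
Chain rule: d/dx[sin(u)]=cos(u)·u' where u=5x^3
u'=15x^2

Answer: 15x^2·cos(5x^3)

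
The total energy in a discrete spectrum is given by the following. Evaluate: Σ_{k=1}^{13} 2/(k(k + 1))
Partial fractions: 2/(k(k + 1)) = 2/k - 2/(k + 1)
Telescoping sum: 2(1 - 1/14) = 2·13/14

Answer: 13/7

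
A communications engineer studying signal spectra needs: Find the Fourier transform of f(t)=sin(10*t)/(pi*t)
sin(W * t)/(pi * t) = (W/pi) * sinc(W * t/pi) is the impulse response of the ideal low-pass filter with cutoff W (here W = 10).
Its Fourier transform is a rectangular function:
F(omega) = 1 for |omega| < 10, 0 otherwise

Answer: rect(omega/20) [i.e., 1 for |omega| < 10, 0 otherwise]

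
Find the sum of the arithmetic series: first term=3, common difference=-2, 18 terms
Last term: a_n=3+(18-1)·-2=-31
Sum=n(a_1+a_n)/2=18(3+(-31))/2=-252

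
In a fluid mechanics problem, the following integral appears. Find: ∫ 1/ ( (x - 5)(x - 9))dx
Partial fractions: 1/((x-5)(x-9))=A/(x-5)+B/(x-9)
A=-1/4, B=1/4
∫ [-1/4· 1/(x-5)+1/4· 1/(x-9)] dx
=(1/4)[ln|x-9| - ln|x-5|]+C

Answer: (1/4)·ln|(x-9)/(x-5)|+C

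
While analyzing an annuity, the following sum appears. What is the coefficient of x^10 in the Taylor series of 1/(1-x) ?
1/(1-x) = Σ x^n for |x|<1
All coefficients are 1

Answer: 1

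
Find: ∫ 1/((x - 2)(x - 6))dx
Partial fractions: 1/((x-2)(x-6))=A/(x-2)+B/(x-6)
A=-1/4, B=1/4
∫ [-1/4· 1/(x-2)+1/4· 1/(x-6)] dx
=(1/4)[ln|x-6| - ln|x-2|]+C

Answer: (1/4)·ln|(x-6)/(x-2)|+C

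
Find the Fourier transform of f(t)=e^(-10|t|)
Using the standard pair: F{e^(-a|t|)}=2a/(a^2+omega^2)
With a=10: F(omega)=20/(100+omega^2)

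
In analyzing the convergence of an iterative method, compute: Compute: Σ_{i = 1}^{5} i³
Using formula: Σ i^3=[n(n + 1)/2]²=[5·6/2]²=225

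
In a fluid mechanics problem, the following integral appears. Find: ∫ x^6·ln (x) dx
By parts: u=ln(x), dv=x^6 dx
du=1/x dx, v=x^7/7
=x^7·ln(x)/7 - ∫ x^6/7 dx
=x^7·ln(x)/7 - x^7/49+C

Answer: x^7(ln(x)/7-1/49)+C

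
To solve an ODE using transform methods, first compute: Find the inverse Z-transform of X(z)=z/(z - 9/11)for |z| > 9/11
Standard pair: z/(z-a) <-> a^n*u[n] for causal signals
With a=9/11: x[n]=(9/11)^n*u[n]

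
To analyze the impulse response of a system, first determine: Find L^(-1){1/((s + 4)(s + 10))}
Partial fractions: 1/((s+4)(s+10)) = A/(s+4)+B/(s+10)
Cover-up: A = 1/(s+10)|_{s = -4} = 1/6; B = 1/(s+4)|_{s = -10} = -1/6
L^(-1) = (1/6)e^(-4t) - (1/6)e^(-10t)

Answer: (1/6)(e^(-4t) - e^(-10t))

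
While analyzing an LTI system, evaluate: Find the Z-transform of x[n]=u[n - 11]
Using the time-shift property: Z{u[n-11]}=z^(-11) * z/(z-1)
=z^(-10)/(z-1)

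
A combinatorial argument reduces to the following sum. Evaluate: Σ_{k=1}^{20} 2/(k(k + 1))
Partial fractions: 2/(k(k+1)) = 2/k - 2/(k+1)
Telescoping sum: 2(1-1/21) = 2·20/21

Answer: 40/21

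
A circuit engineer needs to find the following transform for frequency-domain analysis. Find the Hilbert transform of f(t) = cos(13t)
The Hilbert transform shifts each frequency component by -pi/2.
H{cos(wt)}=sin(wt)
With w=13: H{cos(13t)}=sin(13t)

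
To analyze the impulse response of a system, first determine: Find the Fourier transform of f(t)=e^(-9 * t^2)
The Fourier transform of a Gaussian e^(-a * t^2) is sqrt(pi/a) * e^(-omega^2/(4a)).
With a=9: F(omega)=sqrt(pi)/3 * e^(-omega^2/36)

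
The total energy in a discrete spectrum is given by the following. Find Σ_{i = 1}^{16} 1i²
= 1·n(n+1)(2n+1)/6 = 1·16·17·33/6 = 1496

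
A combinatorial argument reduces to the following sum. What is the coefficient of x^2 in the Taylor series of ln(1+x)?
ln(1+x)=Σ (-1)^(n+1) x^n/n
Coefficient of x^2=(-1)^3/2=-1/2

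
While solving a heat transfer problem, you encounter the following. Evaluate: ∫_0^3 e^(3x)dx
Antiderivative: (1/3)e^(3x)
Evaluate: (1/3)(e^9-1)

Answer: (e^9-1)/3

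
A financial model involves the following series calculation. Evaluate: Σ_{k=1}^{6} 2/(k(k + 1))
Partial fractions: 2/(k(k + 1)) = 2/k - 2/(k + 1)
Telescoping sum: 2(1 - 1/7) = 2·6/7

Answer: 12/7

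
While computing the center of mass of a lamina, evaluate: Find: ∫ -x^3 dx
Using power rule: ∫ -x^3 dx = -1/4 x^4 + C = (-1/4)x^4 + C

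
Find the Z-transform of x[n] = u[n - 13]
Using the time-shift property: Z{u[n-13]} = z^(-13) * z/(z-1)
= z^(-12)/(z-1)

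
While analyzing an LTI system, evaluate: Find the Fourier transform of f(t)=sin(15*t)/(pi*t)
sin(W * t)/(pi * t) = (W/pi) * sinc(W * t/pi) is the impulse response of the ideal low-pass filter with cutoff W (here W = 15).
Its Fourier transform is a rectangular function:
F(omega) = 1 for |omega| < 15, 0 otherwise

Answer: rect(omega/30) [i.e., 1 for |omega| < 15, 0 otherwise]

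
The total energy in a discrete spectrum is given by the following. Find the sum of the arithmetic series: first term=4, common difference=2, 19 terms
Last term: a_n = 4 + (19 - 1)·2 = 40
Sum = n(a_1 + a_n)/2 = 19(4 + 40)/2 = 418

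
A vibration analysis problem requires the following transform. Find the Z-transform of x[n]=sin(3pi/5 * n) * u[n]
Z{sin(w0 * n) * u[n]}=z * sin(w0)/(z^2 - 2z * cos(w0) + 1)
With w0=3pi/5: X(z)=z * sin(3pi/5)/(z^2 - 2z * cos(3pi/5) + 1)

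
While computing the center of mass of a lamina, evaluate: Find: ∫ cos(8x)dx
Using substitution u=8x: ∫ cos(u) du/8=sin(u)/8+C

Answer: (1/8)sin(8x)+C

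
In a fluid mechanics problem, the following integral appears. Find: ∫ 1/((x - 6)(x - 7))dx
Partial fractions: 1/((x-6)(x-7))=A/(x-6)+B/(x-7)
A=-1, B=1
∫ [-1· 1/(x-6)+1· 1/(x-7)] dx
=(1)[ln|x-7| - ln|x-6|]+C

Answer: ln|(x-7)/(x-6)|+C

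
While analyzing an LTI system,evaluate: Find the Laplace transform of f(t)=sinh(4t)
L{sinh(at)} = a/(s²-a²)
L{sinh(4t)} = 4/(s²-16)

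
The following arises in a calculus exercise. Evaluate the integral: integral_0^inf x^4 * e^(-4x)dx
This is a Gamma integral. Substitute u = 4x (du = 4 dx):
integral_0^inf x^4 * e^(-4x) dx = (1/4^5) integral_0^inf u^4 * e^(-u) du
= Gamma(5)/4^5 = 4!/4^5 = 24/1024

Answer: 3/128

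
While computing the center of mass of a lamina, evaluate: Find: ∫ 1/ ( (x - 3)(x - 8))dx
Partial fractions: 1/((x-3)(x-8))=A/(x-3) + B/(x-8)
A=-1/5, B=1/5
∫ [-1/5· 1/(x-3) + 1/5· 1/(x-8)] dx
=(1/5)[ln|x-8| - ln|x-3|] + C

Answer: (1/5)·ln|(x-8)/(x-3)| + C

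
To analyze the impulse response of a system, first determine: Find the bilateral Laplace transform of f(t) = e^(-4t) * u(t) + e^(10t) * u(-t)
For e^(-4t)*u(t): L = 1/(s+4), Re(s) > -4
For e^(10t)*u(-t): L = -1/(s-10), Re(s) < 10
Combined: F(s) = 1/(s+4)-1/(s-10), -4 < Re(s) < 10

Answer: 1/(s+4)-1/(s-10), ROC: -4 < Re(s) < 10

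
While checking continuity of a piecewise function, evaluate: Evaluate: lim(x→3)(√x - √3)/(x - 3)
Multiply by conjugate (√x + √3)/(√x + √3):
=(x - 3)/((x - 3)(√x + √3))=1/(√x + √3)
As x → 3: 1/(2√3)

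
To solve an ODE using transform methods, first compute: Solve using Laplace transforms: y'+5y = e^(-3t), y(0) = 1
Take L: sY - 1 + 5Y=1/(s + 3)
Y(s + 5)=1/(s + 3) + 1
Y=1/((s + 3)(s + 5)) + 1/(s + 5)
Partial fractions: 1/((s + 3)(s + 5))=(1/2)/(s + 3) - (1/2)/(s + 5)
So Y=(1/2)/(s + 3) + (1/2)/(s + 5)
Inverse Laplace transform (L^(-1){1/(s + 3)}=e^(-3t), L^(-1){1/(s + 5)}=e^(-5t)):

Answer: y(t)=(1/2)·e^(-3t) + (1/2)·e^(-5t)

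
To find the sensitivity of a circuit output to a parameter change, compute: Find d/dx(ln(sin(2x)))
Chain rule: d/dx[ln(u)] = u'/u where u = sin(2x)
u' = 2cos(2x)

Answer: (2cos(2x))/(sin(2x))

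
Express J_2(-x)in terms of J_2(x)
For integer n: J_n(-x) = (-1)^n J_n(x)
With n = 2: J_2(-x) = (-1)^2 J_2(x) = J_2(x)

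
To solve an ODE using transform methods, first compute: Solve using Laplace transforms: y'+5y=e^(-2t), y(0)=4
Take L: sY - 4 + 5Y=1/(s + 2)
Y(s + 5)=1/(s + 2) + 4
Y=1/((s + 2)(s + 5)) + 4/(s + 5)
Partial fractions: 1/((s + 2)(s + 5))=(1/3)/(s + 2) - (1/3)/(s + 5)
So Y=(1/3)/(s + 2) + (11/3)/(s + 5)
Inverse Laplace transform (L^(-1){1/(s + 2)}=e^(-2t), L^(-1){1/(s + 5)}=e^(-5t)):

Answer: y(t)=(1/3)·e^(-2t) + (11/3)·e^(-5t)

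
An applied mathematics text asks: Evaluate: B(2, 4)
B(x,y) = Γ(x)Γ(y)/Γ(x+y) = (x-1)!(y-1)!/(x+y-1)!
B(2,4) = 1!·3!/5! = 1/20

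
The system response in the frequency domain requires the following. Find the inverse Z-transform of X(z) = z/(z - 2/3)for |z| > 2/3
Standard pair: z/(z-a) <-> a^n*u[n] for causal signals
With a = 2/3: x[n] = (2/3)^n*u[n]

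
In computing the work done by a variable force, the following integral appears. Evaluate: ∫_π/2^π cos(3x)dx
Antiderivative: sin(3x)/3
Evaluate at bounds: [sin(3·π)/3] - [sin(3·π/2)/3]
=((0) - (-1))/3=1/3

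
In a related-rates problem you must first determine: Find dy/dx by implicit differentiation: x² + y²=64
Differentiate both sides: 2x+2y·(dy/dx)=0
Solve: dy/dx=-2x/(2y)=-x/y

Answer: dy/dx=-x/y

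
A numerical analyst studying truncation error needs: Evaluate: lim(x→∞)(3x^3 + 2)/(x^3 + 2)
Divide numerator and denominator by x^3:
lim (3 + 2/x^3)/(1 + 2/x^3)=3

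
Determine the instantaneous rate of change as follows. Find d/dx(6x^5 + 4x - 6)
Power rule: d/dx(ax^n)=n·a·x^(n-1)
Term by term: 30·x^4+4

Answer: 30x^4+4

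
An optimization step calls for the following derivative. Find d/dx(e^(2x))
Chain rule: d/dx[e^u]=e^u · u' where u=2x
u'=2

Answer: 2·e^(2x)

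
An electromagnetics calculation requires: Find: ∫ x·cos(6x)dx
By parts: u=x, dv=cos(6x) dx
du=dx, v=sin(6x)/6
=x·sin(6x)/6 + cos(6x)/6² + C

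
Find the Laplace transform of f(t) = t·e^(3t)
L{t·e^(at)}=1/(s-a)²
L{t·e^(3t)}=1/(s-3)²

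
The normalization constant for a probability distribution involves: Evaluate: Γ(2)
Γ(n) = (n-1)! for positive integers
Γ(2) = 1! = 1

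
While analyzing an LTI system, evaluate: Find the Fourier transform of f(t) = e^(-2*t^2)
The Fourier transform of a Gaussian e^(-a * t^2) is sqrt(pi/a) * e^(-omega^2/(4a)).
With a = 2: F(omega) = sqrt(pi/2) * e^(-omega^2/8)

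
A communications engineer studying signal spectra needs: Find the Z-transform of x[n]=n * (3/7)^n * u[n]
Using the property Z{n*a^n*u[n]} = az/(z-a)^2
With a = 3/7: X(z) = (3/7)z/(z - 3/7)^2, |z| > 3/7

Answer: (3/7)z/(z - 3/7)^2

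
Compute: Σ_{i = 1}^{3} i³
Using formula: Σ i^3 = [n(n + 1)/2]² = [3·4/2]² = 36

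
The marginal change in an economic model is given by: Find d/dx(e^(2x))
Chain rule: d/dx[e^u] = e^u · u' where u = 2x
u' = 2

Answer: 2·e^(2x)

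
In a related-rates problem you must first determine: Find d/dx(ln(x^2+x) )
Chain rule: d/dx[ln(u)]=u'/u where u=x^2+x
u'=2x+1

Answer: (2x+1)/(x^2+x)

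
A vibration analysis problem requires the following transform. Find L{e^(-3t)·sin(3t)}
First shifting: L{e^(at)f(t)}=F(s-a)
L{sin(3t)}=3/(s²+9)
Shift: 3/((s+3)²+9)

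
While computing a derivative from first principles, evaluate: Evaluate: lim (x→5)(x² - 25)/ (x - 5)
Factor: (x² - 25)=(x-5)(x+5)
Cancel (x-5): lim(x→5) (x+5)=10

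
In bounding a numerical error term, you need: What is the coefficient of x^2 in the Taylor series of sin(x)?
sin(x) has only odd powers. Coefficient of x^2=0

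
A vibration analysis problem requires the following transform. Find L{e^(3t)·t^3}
First shifting: L{e^(at)f(t)} = F(s-a)
L{t^3} = 6/s^4
Shift s → s-3: 6/(s-3)^4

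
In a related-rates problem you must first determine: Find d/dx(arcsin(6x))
d/dx[arcsin(u)]=u'/√(1-u²), u=6x, u'=6

Answer: 6/√(1 - 36x²)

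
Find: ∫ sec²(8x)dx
Since d/dx[tan(8x)] = 8sec²(8x), integral = tan(8x)/8 + C

Answer: (1/8)tan(8x) + C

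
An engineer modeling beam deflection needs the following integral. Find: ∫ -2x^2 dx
Using power rule: ∫ -2x^2 dx=-2/3 x^3+C=(-2/3)x^3+C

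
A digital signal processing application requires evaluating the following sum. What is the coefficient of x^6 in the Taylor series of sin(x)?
sin(x) has only odd powers. Coefficient of x^6=0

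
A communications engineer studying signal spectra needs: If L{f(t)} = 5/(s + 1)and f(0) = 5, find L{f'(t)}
L{f'(t)} = s·F(s) - f(0) = 5s/(s + 1) - 5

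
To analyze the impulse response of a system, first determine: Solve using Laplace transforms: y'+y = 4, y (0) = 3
Take L of both sides: sY(s)-3+Y(s)=4/s
Y(s)(s+1)=4/s+3
Y(s)=4/(s(s+1))+3/(s+1)
Partial fractions: 4/(s(s+1))=4/s - 4/(s+1)
So Y(s)=4/s - 1/(s+1)
Inverse transform (L^(-1){1/s}=1, L^(-1){1/(s+1)}=e^(-t)):

Answer: y(t)=4 - e^(-t)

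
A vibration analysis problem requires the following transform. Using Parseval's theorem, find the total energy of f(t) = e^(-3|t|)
Parseval's theorem: E=integral |f(t)|^2 dt=(1/2pi) integral |F(omega)|^2 domega
E=integral_{-inf}^{inf} e^(-6|t|) dt=2 * integral_0^inf e^(-6t) dt=2/(2 * 3)=1/3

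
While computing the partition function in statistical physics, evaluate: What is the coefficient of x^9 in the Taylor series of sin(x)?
sin(x) = Σ (-1)^k x^(2k+1)/(2k+1)!
For x^9: (-1)^4/9! = 1/362880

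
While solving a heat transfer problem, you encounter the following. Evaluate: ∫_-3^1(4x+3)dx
Step 1: Find antiderivative F(x) = 2x^2 + 3x
Step 2: F(1) - F(-3) = 5 - (9) = -4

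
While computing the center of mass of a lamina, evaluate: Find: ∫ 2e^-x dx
Since d/dx[e^-x]=- e^-x, we get -2e^-x+C

Answer: -2e^-x+C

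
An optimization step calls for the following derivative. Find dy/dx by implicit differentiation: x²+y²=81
Differentiate both sides: 2x+2y·(dy/dx)=0
Solve: dy/dx=-2x/(2y)=-x/y

Answer: dy/dx=-x/y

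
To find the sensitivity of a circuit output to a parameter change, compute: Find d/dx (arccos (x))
d/dx[arccos(u)] = -u'/√(1-u²), u = x, u' = 1

Answer: -1/√(1-x²)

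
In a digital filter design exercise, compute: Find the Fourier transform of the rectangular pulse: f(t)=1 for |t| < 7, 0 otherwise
F(omega)=integral from -7 to 7 of e^(-j*omega*t) dt
=2*sin(7*omega)/omega=14*sinc(7*omega/pi)

Answer: 2*sin(7*omega)/omega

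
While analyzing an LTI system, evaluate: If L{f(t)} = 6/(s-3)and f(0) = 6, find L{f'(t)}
L{f'(t)} = s·F(s) - f(0) = 6s/(s-3)-6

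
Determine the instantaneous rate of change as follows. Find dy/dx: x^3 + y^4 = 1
Differentiate: 3x^2 + 4y^3·(dy/dx)=0
dy/dx=-3x^2/(4y^3)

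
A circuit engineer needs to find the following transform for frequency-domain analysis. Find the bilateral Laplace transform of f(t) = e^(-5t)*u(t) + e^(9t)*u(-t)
For e^(-5t) * u(t): L = 1/(s + 5), Re(s) > -5
For e^(9t) * u(-t): L = -1/(s-9), Re(s) < 9
Combined: F(s) = 1/(s + 5) - 1/(s-9), -5 < Re(s) < 9

Answer: 1/(s + 5) - 1/(s-9), ROC: -5 < Re(s) < 9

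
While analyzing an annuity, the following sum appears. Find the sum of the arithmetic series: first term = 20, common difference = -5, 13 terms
Last term: a_n = 20+(13-1)·-5 = -40
Sum = n(a_1+a_n)/2 = 13(20+(-40))/2 = -130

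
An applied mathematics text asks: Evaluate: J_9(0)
J_n(0)=0 for all n > 0 (Bessel function of first kind)
J_9(0)=0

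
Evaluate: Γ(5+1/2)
Γ(n+1/2) = (2n)!√π/(4^n·n!)
= 3628800√π/(1024·120) = (945/32)·√π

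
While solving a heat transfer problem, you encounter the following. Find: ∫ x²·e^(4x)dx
Integration by parts twice:
First: u=x², dv=e^(4x) dx => x²e^(4x)/4 - (2/4)∫ xe^(4x) dx
Second (∫ xe^(4x) dx): xe^(4x)/4 - e^(4x)/16
Combining: e^(4x)(x²/4-2x/16+2/64)+C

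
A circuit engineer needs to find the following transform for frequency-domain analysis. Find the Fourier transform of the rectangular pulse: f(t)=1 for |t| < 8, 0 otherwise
F(omega)=integral from -8 to 8 of e^(-j*omega*t) dt
=2*sin(8*omega)/omega=16*sinc(8*omega/pi)

Answer: 2*sin(8*omega)/omega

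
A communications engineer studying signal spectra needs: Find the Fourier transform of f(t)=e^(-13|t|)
Using the standard pair: F{e^(-a|t|)} = 2a/(a^2+omega^2)
With a = 13: F(omega) = 26/(169+omega^2)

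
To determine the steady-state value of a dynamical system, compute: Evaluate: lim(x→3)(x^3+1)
Polynomial is continuous, so substitute x=3:
1·3^3 + 1=28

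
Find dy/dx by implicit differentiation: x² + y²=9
Differentiate both sides: 2x+2y·(dy/dx) = 0
Solve: dy/dx = -2x/(2y) = -x/y

Answer: dy/dx = -x/y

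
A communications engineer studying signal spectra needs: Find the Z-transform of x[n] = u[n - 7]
Using the time-shift property: Z{u[n-7]}=z^(-7) * z/(z-1)
=z^(-6)/(z-1)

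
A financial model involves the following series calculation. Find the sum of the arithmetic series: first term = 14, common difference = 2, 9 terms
Last term: a_n = 14 + (9 - 1)·2 = 30
Sum = n(a_1 + a_n)/2 = 9(14 + 30)/2 = 198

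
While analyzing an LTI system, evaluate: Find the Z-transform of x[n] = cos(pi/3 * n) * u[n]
Z{cos(w0 * n) * u[n]}=z(z - cos(w0))/(z^2-2z * cos(w0)+1)
With w0=pi/3: X(z)=z(z - cos(pi/3))/(z^2-2z * cos(pi/3)+1)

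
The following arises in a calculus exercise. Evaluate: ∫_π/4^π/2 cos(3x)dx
Antiderivative: sin(3x)/3
Evaluate at bounds: [sin(3·π/2)/3] - [sin(3·π/4)/3]
=((-1) - (√2/2))/3=-1/3 - √2/6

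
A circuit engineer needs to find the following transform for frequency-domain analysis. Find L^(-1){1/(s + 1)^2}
L^(-1){1/(s-a)^n}=t^(n-1)·e^(at)/(n-1)!
Here a=-1, n=2: t^1·e^(-t)/1

Answer: t·e^(-t)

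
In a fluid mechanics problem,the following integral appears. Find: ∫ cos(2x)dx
Using substitution u = 2x: ∫ cos(u) du/2 = sin(u)/2 + C

Answer: (1/2)sin(2x) + C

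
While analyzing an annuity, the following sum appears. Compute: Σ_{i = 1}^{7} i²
Using formula: Σ i^2=n(n+1)(2n+1)/6=7·8·15/6=140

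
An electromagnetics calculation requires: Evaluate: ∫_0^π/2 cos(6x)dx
Antiderivative: sin(6x)/6
Evaluate at bounds: [sin(6·π/2)/6] - [sin(6·0)/6]
=((0) - (0))/6=0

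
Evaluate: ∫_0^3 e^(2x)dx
Antiderivative: (1/2)e^(2x)
Evaluate: (1/2)(e^6 - 1)

Answer: (e^6 - 1)/2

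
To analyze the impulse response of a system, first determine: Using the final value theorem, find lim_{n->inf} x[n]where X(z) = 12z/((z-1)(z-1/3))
Final value theorem: lim x[n]=lim_{z->1} (z-1)*X(z)
(z-1)*X(z)=12z/(z-1/3)
As z->1: 12/(1 - 1/3)=12/(2/3)=18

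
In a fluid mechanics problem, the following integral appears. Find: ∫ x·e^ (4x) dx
Integration by parts: u = x, dv = e^(4x) dx
du = dx, v = e^(4x)/4
= x·e^(4x)/4 - ∫ e^(4x)/4 dx
= x·e^(4x)/4 - e^(4x)/16 + C

Answer: e^(4x)(x/4 - 1/16) + C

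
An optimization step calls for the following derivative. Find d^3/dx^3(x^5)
Apply power rule 3 times:
d^1: 5x^4
d^2: 20x^3
d^3: 60x^2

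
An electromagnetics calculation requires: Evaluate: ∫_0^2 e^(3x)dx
Antiderivative: (1/3)e^(3x)
Evaluate: (1/3)(e^6 - 1)

Answer: (e^6 - 1)/3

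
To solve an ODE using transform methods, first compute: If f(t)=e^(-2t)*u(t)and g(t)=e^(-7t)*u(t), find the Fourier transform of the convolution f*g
By the convolution theorem: F{f*g} = F(omega)*G(omega)
F(omega) = 1/(2 + j*omega), G(omega) = 1/(7 + j*omega)
F{f*g} = 1/((2 + j*omega)(7 + j*omega))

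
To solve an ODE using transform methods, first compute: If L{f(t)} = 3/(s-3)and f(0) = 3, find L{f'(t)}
L{f'(t)}=s·F(s) - f(0)=3s/(s-3)-3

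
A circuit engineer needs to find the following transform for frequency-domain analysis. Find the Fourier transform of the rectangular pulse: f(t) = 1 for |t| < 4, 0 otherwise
F(omega)=integral from -4 to 4 of e^(-j * omega * t) dt
=2 * sin(4 * omega)/omega=8 * sinc(4 * omega/pi)

Answer: 2 * sin(4 * omega)/omega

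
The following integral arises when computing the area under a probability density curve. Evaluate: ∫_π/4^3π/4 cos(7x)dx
Antiderivative: sin(7x)/7
Evaluate at bounds: [sin(7·3π/4)/7] - [sin(7·π/4)/7]
=((-√2/2) - (-√2/2))/7=0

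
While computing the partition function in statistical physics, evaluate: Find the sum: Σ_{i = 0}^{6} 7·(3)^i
Geometric series: S = a(1 - r^n)/(1 - r)
a = 7, r = 3, n = 7
S = 7(1-2187)/-2 = 7651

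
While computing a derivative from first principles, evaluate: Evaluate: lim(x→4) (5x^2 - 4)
Polynomial is continuous, so substitute x = 4:
5·4^2-4 = 76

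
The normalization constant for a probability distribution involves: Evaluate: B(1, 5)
B(x,y)=Γ(x)Γ(y)/Γ(x+y)=(x-1)!(y-1)!/(x+y-1)!
B(1,5)=0!·4!/5!=1/5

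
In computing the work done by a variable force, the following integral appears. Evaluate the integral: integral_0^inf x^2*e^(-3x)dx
This is a Gamma integral. Substitute u = 3x (du = 3 dx):
integral_0^inf x^2*e^(-3x) dx = (1/3^3) integral_0^inf u^2*e^(-u) du
= Gamma(3)/3^3 = 2!/3^3 = 2/27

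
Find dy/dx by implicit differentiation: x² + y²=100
Differentiate both sides: 2x+2y·(dy/dx) = 0
Solve: dy/dx = -2x/(2y) = -x/y

Answer: dy/dx = -x/y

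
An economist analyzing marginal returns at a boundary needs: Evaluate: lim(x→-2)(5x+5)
Polynomial is continuous, so substitute x=-2:
5·(-2) + 5=-5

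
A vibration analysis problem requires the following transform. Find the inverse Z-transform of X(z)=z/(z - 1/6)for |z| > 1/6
Standard pair: z/(z-a) <-> a^n*u[n] for causal signals
With a = 1/6: x[n] = (1/6)^n*u[n]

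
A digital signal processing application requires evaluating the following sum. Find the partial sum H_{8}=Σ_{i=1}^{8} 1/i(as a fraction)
H_8=1 + 1/2 + 1/3 + ... + 1/8
=761/280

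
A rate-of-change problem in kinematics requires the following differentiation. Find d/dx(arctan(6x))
d/dx[arctan(u)]=u'/(1 + u²), u=6x, u'=6

Answer: 6/(1 + 36x²)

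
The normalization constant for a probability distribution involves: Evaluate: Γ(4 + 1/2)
Γ(n+1/2) = (2n)!√π/(4^n·n!)
= 40320√π/(256·24) = (105/16)·√π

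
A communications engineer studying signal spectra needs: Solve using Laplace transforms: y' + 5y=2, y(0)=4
Take L of both sides: sY(s)-4+5Y(s)=2/s
Y(s)(s+5)=2/s+4
Y(s)=2/(s(s+5))+4/(s+5)
Partial fractions: 2/(s(s+5))=(2/5)/s - (2/5)/(s+5)
So Y(s)=(2/5)/s+(18/5)/(s+5)
Inverse transform (L^(-1){1/s}=1, L^(-1){1/(s+5)}=e^(-5t)):

Answer: y(t)=2/5+(18/5)·e^(-5t)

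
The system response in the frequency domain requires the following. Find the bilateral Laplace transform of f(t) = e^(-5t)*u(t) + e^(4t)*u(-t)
For e^(-5t)*u(t): L=1/(s + 5), Re(s) > -5
For e^(4t)*u(-t): L=-1/(s-4), Re(s) < 4
Combined: F(s)=1/(s + 5) - 1/(s-4), -5 < Re(s) < 4

Answer: 1/(s + 5) - 1/(s-4), ROC: -5 < Re(s) < 4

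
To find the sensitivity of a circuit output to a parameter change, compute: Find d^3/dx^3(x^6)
Apply power rule 3 times:
d^1: 6x^5
d^2: 30x^4
d^3: 120x^3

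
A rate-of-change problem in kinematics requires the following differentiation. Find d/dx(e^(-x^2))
Chain rule: d/dx[e^u]=e^u · u' where u=-x^2
u'=-2x

Answer: -2x·e^(-x^2)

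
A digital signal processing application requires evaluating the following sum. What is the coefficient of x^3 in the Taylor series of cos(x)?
cos(x) has only even powers. Coefficient of x^3=0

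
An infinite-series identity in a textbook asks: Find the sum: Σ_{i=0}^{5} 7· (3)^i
Geometric series: S=a(1 - r^n)/(1 - r)
a=7, r=3, n=6
S=7(1-729)/-2=2548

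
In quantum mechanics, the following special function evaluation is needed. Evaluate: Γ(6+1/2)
Γ(n + 1/2)=(2n)!√π/(4^n·n!)
=479001600√π/(4096·720)=(10395/64)·√π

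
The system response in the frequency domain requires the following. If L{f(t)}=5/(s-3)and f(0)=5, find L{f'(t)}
L{f'(t)} = s·F(s) - f(0) = 5s/(s-3)-5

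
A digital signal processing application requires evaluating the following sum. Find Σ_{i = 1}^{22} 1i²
=1·n(n+1)(2n+1)/6=1·22·23·45/6=3795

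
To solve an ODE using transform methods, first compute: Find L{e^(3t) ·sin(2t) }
First shifting: L{e^(at)f(t)} = F(s-a)
L{sin(2t)} = 2/(s² + 4)
Shift: 2/((s-3)² + 4)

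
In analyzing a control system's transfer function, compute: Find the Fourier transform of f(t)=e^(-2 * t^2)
The Fourier transform of a Gaussian e^(-a*t^2) is sqrt(pi/a)*e^(-omega^2/(4a)).
With a=2: F(omega)=sqrt(pi/2)*e^(-omega^2/8)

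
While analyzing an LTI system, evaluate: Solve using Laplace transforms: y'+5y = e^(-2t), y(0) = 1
Take L: sY - 1 + 5Y = 1/(s + 2)
Y(s + 5) = 1/(s + 2) + 1
Y = 1/((s + 2)(s + 5)) + 1/(s + 5)
Partial fractions: 1/((s + 2)(s + 5)) = (1/3)/(s + 2) - (1/3)/(s + 5)
So Y = (1/3)/(s + 2) + (2/3)/(s + 5)
Inverse Laplace transform (L^(-1){1/(s + 2)} = e^(-2t), L^(-1){1/(s + 5)} = e^(-5t)):

Answer: y(t) = (1/3)·e^(-2t) + (2/3)·e^(-5t)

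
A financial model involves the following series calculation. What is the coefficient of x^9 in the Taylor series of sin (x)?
sin(x) = Σ (-1)^k x^(2k+1)/(2k+1)!
For x^9: (-1)^4/9! = 1/362880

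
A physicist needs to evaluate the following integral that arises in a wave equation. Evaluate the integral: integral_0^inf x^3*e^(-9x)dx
This is a Gamma integral. Substitute u=9x (du=9 dx):
integral_0^inf x^3*e^(-9x) dx=(1/9^4) integral_0^inf u^3*e^(-u) du
=Gamma(4)/9^4=3!/9^4=6/6561

Answer: 2/2187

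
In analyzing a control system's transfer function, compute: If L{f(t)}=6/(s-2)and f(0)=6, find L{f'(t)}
L{f'(t)}=s·F(s) - f(0)=6s/(s-2)-6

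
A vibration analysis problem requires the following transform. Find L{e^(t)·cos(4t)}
First shifting: L{e^(at)f(t)} = F(s-a)
L{cos(4t)} = s/(s² + 16)
Shift: (s-1)/((s-1)² + 16)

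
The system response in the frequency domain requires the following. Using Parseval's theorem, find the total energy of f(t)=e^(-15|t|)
Parseval's theorem: E=integral |f(t)|^2 dt=(1/2pi) integral |F(omega)|^2 domega
E=integral_{-inf}^{inf} e^(-30|t|) dt=2 * integral_0^inf e^(-30t) dt=2/(2 * 15)=1/15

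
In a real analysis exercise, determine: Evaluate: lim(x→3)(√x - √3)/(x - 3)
Multiply by conjugate (√x+√3)/(√x+√3):
= (x - 3)/((x - 3)(√x+√3)) = 1/(√x+√3)
As x → 3: 1/(2√3)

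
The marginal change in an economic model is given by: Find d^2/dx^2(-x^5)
Apply power rule 2 times:
d^1: -5x^4
d^2: -20x^3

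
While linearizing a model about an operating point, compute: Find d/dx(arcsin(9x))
d/dx[arcsin(u)]=u'/√(1-u²), u=9x, u'=9

Answer: 9/√(1-81x²)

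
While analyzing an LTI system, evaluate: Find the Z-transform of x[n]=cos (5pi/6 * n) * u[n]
Z{cos(w0 * n) * u[n]}=z(z - cos(w0))/(z^2-2z * cos(w0)+1)
With w0=5pi/6: X(z)=z(z - cos(5pi/6))/(z^2-2z * cos(5pi/6)+1)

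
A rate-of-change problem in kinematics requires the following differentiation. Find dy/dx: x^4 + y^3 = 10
Differentiate: 4x^3+3y^2·(dy/dx) = 0
dy/dx = -4x^3/(3y^2)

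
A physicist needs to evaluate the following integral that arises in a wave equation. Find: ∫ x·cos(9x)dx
By parts: u=x, dv=cos(9x) dx
du=dx, v=sin(9x)/9
=x·sin(9x)/9 + cos(9x)/9² + C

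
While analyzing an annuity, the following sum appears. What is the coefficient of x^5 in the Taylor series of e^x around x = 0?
Taylor series of e^x = Σ x^n/n!
Coefficient of x^5 = 1/5! = 1/120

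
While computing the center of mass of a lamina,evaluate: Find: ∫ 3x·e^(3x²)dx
Let u = 3x², du = 6x dx
∫ (1/2)e^u du = e^u/2+C

Answer: e^(3x²)/2+C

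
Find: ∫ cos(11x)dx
Using substitution u=11x: ∫ cos(u) du/11=sin(u)/11+C

Answer: (1/11)sin(11x)+C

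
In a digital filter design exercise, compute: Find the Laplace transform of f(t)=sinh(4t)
L{sinh(at)}=a/(s²-a²)
L{sinh(4t)}=4/(s²-16)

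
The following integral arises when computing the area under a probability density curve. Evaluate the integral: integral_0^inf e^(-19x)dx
integral_0^inf e^(-19x) dx=[-1/19*e^(-19x)]_0^inf
=0 - (-1/19)=1/19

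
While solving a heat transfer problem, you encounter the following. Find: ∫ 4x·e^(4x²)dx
Let u=4x², du=8x dx
∫ (1/2)e^u du=e^u/2+C

Answer: e^(4x²)/2+C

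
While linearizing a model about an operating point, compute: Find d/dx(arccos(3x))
d/dx[arccos(u)] = -u'/√(1-u²), u = 3x, u' = 3

Answer: -3/√(1-9x²)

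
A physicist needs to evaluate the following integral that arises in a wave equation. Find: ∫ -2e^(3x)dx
Since d/dx[e^(3x)] = 3e^(3x), we get -2/3 e^(3x) + C

Answer: (-2/3)e^(3x) + C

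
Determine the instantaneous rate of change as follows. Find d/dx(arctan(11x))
d/dx[arctan(u)] = u'/(1+u²), u = 11x, u' = 11

Answer: 11/(1+121x²)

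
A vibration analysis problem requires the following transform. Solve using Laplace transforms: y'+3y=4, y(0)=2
Take L of both sides: sY(s) - 2 + 3Y(s) = 4/s
Y(s)(s + 3) = 4/s + 2
Y(s) = 4/(s(s + 3)) + 2/(s + 3)
Partial fractions: 4/(s(s + 3)) = (4/3)/s - (4/3)/(s + 3)
So Y(s) = (4/3)/s + (2/3)/(s + 3)
Inverse transform (L^(-1){1/s} = 1, L^(-1){1/(s + 3)} = e^(-3t)):

Answer: y(t) = 4/3 + (2/3)·e^(-3t)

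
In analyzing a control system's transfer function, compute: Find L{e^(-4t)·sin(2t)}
First shifting: L{e^(at)f(t)}=F(s-a)
L{sin(2t)}=2/(s² + 4)
Shift: 2/((s + 4)² + 4)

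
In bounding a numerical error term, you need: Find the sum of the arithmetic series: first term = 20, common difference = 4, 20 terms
Last term: a_n = 20 + (20 - 1)·4 = 96
Sum = n(a_1 + a_n)/2 = 20(20 + 96)/2 = 1160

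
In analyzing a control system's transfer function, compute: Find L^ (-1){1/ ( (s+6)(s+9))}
Partial fractions: 1/((s + 6)(s + 9)) = A/(s + 6) + B/(s + 9)
Cover-up: A = 1/(s + 9)|_{s = -6} = 1/3; B = 1/(s + 6)|_{s = -9} = -1/3
L^(-1) = (1/3)e^(-6t) - (1/3)e^(-9t)

Answer: (1/3)(e^(-6t) - e^(-9t))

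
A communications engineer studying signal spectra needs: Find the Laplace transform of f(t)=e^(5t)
L{e^(at)}=1/(s-a)
L{e^(5t)}=1/(s-5)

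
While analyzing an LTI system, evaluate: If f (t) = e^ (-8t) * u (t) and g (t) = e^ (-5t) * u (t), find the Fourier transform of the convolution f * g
By the convolution theorem: F{f * g} = F(omega) * G(omega)
F(omega) = 1/(8 + j * omega), G(omega) = 1/(5 + j * omega)
F{f * g} = 1/((8 + j * omega)(5 + j * omega))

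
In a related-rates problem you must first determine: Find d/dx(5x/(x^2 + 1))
Quotient rule: (f/g)'=(f'g - fg')/g²
f=5x, f'=5
g=x^2 + 1, g'=2x

Answer: (5·(x^2 + 1) - 10x^2)/(x^2 + 1)²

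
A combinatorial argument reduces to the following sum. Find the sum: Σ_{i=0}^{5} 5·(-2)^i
Geometric series: S = a(1 - r^n)/(1 - r)
a = 5, r = -2, n = 6
S = 5(1 - 64)/3 = -105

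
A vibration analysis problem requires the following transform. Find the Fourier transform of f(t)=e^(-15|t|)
Using the standard pair: F{e^(-a|t|)} = 2a/(a^2 + omega^2)
With a = 15: F(omega) = 30/(225 + omega^2)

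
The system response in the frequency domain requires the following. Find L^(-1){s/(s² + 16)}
L^(-1){s/(s²+w²)} = cos(wt)
Here w = 4

Answer: cos(4t)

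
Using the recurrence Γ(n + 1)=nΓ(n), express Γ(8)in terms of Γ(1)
Γ(8)=7Γ(7)=7·6Γ(6)=...=7!·Γ(1)=5040·Γ(1)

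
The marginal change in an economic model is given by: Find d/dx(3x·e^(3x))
Product rule: (fg)'=f'g + fg'
f=3x, f'=3
g=e^(3x), g'=3·e^(3x)

Answer: 3·e^(3x) + 9x·e^(3x)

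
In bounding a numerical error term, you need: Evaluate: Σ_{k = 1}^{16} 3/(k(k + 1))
Partial fractions: 3/(k(k + 1))=3/k - 3/(k + 1)
Telescoping sum: 3(1 - 1/17)=3·16/17

Answer: 48/17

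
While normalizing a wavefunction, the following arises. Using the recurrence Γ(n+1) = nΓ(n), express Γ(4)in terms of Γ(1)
Γ(4)=3Γ(3)=3·2Γ(2)=...=3!·Γ(1)=6·Γ(1)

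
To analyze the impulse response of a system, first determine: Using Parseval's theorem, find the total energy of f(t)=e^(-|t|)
Parseval's theorem: E = integral |f(t)|^2 dt = (1/2pi) integral |F(omega)|^2 domega
E = integral_{-inf}^{inf} e^(-2|t|) dt = 2 * integral_0^inf e^(-2t) dt = 2/(2 * 1) = 1/1

Answer: 1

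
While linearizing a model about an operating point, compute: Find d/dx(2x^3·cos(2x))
Product rule: (fg)' = f'g+fg'
f = 2x^3, f' = 6x^2
g = cos(2x), g' = -2·sin(2x)

Answer: 6x^2·cos(2x)-4x^3·sin(2x)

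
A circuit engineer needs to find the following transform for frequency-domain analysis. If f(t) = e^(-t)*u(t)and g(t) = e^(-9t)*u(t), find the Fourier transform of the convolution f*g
By the convolution theorem: F{f*g}=F(omega)*G(omega)
F(omega)=1/(1 + j*omega), G(omega)=1/(9 + j*omega)
F{f*g}=1/((1 + j*omega)(9 + j*omega))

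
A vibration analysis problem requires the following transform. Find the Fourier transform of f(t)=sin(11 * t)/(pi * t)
sin(W*t)/(pi*t) = (W/pi)*sinc(W*t/pi) is the impulse response of the ideal low-pass filter with cutoff W (here W = 11).
Its Fourier transform is a rectangular function:
F(omega) = 1 for |omega| < 11, 0 otherwise

Answer: rect(omega/22) [i.e., 1 for |omega| < 11, 0 otherwise]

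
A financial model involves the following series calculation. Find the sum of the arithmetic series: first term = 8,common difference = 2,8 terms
Last term: a_n=8 + (8 - 1)·2=22
Sum=n(a_1 + a_n)/2=8(8 + 22)/2=120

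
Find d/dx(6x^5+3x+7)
Power rule: d/dx(ax^n)=n·a·x^(n-1)
Term by term: 30·x^4 + 3

Answer: 30x^4 + 3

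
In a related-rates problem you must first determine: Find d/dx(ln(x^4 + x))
Chain rule: d/dx[ln(u)] = u'/u where u = x^4+x
u' = 4x^3+1

Answer: (4x^3+1)/(x^4+x)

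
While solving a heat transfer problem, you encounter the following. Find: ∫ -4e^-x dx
Since d/dx[e^-x]=- e^-x, we get 4e^-x+C

Answer: 4e^-x+C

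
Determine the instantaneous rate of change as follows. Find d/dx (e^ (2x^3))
Chain rule: d/dx[e^u]=e^u · u' where u=2x^3
u'=6x^2

Answer: 6x^2·e^(2x^3)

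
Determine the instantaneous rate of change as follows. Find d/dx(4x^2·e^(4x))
Product rule: (fg)' = f'g+fg'
f = 4x^2, f' = 8x
g = e^(4x), g' = 4·e^(4x)

Answer: 8x·e^(4x)+16x^2·e^(4x)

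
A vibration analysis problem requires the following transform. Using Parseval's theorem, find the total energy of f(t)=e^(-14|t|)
Parseval's theorem: E = integral |f(t)|^2 dt = (1/2pi) integral |F(omega)|^2 domega
E = integral_{-inf}^{inf} e^(-28|t|) dt = 2 * integral_0^inf e^(-28t) dt = 2/(2 * 14) = 1/14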